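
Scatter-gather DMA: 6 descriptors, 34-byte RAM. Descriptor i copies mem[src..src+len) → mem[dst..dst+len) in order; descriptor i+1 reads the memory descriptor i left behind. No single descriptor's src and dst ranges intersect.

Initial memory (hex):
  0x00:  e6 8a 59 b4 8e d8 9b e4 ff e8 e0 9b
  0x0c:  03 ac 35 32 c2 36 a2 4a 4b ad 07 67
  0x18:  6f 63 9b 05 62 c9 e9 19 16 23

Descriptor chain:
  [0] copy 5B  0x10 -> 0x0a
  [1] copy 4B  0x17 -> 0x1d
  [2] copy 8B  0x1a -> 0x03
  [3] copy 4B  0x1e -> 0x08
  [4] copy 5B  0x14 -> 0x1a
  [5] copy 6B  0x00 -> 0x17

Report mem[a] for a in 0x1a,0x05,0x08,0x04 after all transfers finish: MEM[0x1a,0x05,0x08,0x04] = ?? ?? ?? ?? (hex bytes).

  after D0: wrote 5B at 0x0a = c236a24a4b
  after D1: wrote 4B at 0x1d = 676f639b
  after D2: wrote 8B at 0x03 = 9b0562676f639b23
  after D3: wrote 4B at 0x08 = 6f639b23
  after D4: wrote 5B at 0x1a = 4bad07676f
  after D5: wrote 6B at 0x17 = e68a599b0562
query mem[0x1a]=0x9b, mem[0x05]=0x62, mem[0x08]=0x6f, mem[0x04]=0x05

MEM[0x1a,0x05,0x08,0x04] = 9b 62 6f 05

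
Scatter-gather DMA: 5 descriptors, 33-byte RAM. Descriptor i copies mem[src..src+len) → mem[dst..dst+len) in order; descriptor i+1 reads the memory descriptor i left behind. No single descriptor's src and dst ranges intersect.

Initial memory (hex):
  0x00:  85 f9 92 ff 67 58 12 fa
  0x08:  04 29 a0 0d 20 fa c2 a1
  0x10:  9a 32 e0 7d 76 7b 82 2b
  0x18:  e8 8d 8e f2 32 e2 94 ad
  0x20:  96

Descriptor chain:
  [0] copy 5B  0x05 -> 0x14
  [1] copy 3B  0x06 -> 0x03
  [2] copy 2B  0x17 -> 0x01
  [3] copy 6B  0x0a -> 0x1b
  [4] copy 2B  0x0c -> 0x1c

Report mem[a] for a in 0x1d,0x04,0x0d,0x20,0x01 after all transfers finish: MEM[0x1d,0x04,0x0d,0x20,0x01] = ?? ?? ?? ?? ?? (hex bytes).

MEM[0x1d,0x04,0x0d,0x20,0x01] = fa fa fa a1 04

D0: mem[0x14..0x18] <- [58 12 fa 04 29]
D1: mem[0x03..0x05] <- [12 fa 04]
D2: mem[0x01..0x02] <- [04 29]
D3: mem[0x1b..0x20] <- [a0 0d 20 fa c2 a1]
D4: mem[0x1c..0x1d] <- [20 fa]
query mem[0x1d]=0xfa, mem[0x04]=0xfa, mem[0x0d]=0xfa, mem[0x20]=0xa1, mem[0x01]=0x04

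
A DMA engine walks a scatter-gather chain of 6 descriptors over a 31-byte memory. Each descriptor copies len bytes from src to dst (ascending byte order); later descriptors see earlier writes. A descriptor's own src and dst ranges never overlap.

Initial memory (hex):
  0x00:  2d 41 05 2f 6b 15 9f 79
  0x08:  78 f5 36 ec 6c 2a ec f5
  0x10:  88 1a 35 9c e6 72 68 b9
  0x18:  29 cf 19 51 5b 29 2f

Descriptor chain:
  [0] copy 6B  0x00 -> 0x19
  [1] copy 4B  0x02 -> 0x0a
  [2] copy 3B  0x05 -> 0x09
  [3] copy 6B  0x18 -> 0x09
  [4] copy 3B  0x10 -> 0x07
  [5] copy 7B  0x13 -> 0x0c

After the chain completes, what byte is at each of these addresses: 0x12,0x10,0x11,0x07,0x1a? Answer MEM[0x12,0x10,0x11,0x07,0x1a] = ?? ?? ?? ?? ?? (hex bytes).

MEM[0x12,0x10,0x11,0x07,0x1a] = 2d b9 29 88 41

#0 dst[0x19+6] := {0x2d,0x41,0x05,0x2f,0x6b,0x15}
#1 dst[0x0a+4] := {0x05,0x2f,0x6b,0x15}
#2 dst[0x09+3] := {0x15,0x9f,0x79}
#3 dst[0x09+6] := {0x29,0x2d,0x41,0x05,0x2f,0x6b}
#4 dst[0x07+3] := {0x88,0x1a,0x35}
#5 dst[0x0c+7] := {0x9c,0xe6,0x72,0x68,0xb9,0x29,0x2d}
query mem[0x12]=0x2d, mem[0x10]=0xb9, mem[0x11]=0x29, mem[0x07]=0x88, mem[0x1a]=0x41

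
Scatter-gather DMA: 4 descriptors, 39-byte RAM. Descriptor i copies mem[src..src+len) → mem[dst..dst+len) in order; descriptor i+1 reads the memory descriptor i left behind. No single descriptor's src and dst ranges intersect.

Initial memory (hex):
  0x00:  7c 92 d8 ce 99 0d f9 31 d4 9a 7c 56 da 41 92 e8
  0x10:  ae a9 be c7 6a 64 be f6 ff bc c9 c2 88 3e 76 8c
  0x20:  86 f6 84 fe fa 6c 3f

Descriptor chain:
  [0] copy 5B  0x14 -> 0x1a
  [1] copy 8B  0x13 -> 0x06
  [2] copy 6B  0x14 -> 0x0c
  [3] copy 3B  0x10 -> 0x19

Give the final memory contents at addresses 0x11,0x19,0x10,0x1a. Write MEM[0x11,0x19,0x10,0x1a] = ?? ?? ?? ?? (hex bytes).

  after D0: wrote 5B at 0x1a = 6a64bef6ff
  after D1: wrote 8B at 0x06 = c76a64bef6ffbc6a
  after D2: wrote 6B at 0x0c = 6a64bef6ffbc
  after D3: wrote 3B at 0x19 = ffbcbe
query mem[0x11]=0xbc, mem[0x19]=0xff, mem[0x10]=0xff, mem[0x1a]=0xbc

MEM[0x11,0x19,0x10,0x1a] = bc ff ff bc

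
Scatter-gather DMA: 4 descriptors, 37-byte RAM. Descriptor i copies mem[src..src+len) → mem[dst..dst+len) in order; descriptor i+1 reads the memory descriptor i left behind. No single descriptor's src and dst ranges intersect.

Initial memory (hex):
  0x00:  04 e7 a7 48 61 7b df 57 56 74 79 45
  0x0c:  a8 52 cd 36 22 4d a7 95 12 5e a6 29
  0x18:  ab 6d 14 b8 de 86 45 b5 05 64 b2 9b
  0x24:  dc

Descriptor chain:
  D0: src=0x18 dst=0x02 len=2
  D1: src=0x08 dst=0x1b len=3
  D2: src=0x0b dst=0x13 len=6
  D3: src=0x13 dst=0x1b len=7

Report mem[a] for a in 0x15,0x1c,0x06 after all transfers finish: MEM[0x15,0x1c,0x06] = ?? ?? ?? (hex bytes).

D0: mem[0x02..0x03] <- [ab 6d]
D1: mem[0x1b..0x1d] <- [56 74 79]
D2: mem[0x13..0x18] <- [45 a8 52 cd 36 22]
D3: mem[0x1b..0x21] <- [45 a8 52 cd 36 22 6d]
query mem[0x15]=0x52, mem[0x1c]=0xa8, mem[0x06]=0xdf

MEM[0x15,0x1c,0x06] = 52 a8 df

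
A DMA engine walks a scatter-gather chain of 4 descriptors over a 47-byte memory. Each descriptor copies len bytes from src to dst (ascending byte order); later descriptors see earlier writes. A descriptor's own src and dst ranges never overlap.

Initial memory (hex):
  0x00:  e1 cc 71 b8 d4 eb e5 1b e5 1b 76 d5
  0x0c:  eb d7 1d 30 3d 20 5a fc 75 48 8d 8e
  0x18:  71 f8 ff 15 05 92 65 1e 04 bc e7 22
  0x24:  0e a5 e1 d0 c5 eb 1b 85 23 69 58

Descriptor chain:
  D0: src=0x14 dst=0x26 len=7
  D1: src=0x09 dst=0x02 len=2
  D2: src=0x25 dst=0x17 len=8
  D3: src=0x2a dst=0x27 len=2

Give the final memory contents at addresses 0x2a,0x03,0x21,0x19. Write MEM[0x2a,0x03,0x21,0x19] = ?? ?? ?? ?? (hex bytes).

MEM[0x2a,0x03,0x21,0x19] = 71 76 bc 48

D0: mem[0x26..0x2c] <- [75 48 8d 8e 71 f8 ff]
D1: mem[0x02..0x03] <- [1b 76]
D2: mem[0x17..0x1e] <- [a5 75 48 8d 8e 71 f8 ff]
D3: mem[0x27..0x28] <- [71 f8]
query mem[0x2a]=0x71, mem[0x03]=0x76, mem[0x21]=0xbc, mem[0x19]=0x48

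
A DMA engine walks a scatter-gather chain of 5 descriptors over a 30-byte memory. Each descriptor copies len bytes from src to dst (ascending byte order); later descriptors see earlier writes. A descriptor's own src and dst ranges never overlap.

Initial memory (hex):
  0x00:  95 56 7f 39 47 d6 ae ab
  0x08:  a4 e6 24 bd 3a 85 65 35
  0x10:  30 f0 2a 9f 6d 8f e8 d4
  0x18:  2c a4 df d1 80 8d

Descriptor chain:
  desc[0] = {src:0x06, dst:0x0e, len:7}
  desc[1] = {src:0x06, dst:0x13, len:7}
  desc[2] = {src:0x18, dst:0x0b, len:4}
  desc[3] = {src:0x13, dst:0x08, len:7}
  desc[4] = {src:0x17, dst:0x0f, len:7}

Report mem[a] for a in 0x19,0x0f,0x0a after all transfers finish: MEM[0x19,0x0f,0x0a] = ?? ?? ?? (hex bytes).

#0 dst[0x0e+7] := {0xae,0xab,0xa4,0xe6,0x24,0xbd,0x3a}
#1 dst[0x13+7] := {0xae,0xab,0xa4,0xe6,0x24,0xbd,0x3a}
#2 dst[0x0b+4] := {0xbd,0x3a,0xdf,0xd1}
#3 dst[0x08+7] := {0xae,0xab,0xa4,0xe6,0x24,0xbd,0x3a}
#4 dst[0x0f+7] := {0x24,0xbd,0x3a,0xdf,0xd1,0x80,0x8d}
query mem[0x19]=0x3a, mem[0x0f]=0x24, mem[0x0a]=0xa4

MEM[0x19,0x0f,0x0a] = 3a 24 a4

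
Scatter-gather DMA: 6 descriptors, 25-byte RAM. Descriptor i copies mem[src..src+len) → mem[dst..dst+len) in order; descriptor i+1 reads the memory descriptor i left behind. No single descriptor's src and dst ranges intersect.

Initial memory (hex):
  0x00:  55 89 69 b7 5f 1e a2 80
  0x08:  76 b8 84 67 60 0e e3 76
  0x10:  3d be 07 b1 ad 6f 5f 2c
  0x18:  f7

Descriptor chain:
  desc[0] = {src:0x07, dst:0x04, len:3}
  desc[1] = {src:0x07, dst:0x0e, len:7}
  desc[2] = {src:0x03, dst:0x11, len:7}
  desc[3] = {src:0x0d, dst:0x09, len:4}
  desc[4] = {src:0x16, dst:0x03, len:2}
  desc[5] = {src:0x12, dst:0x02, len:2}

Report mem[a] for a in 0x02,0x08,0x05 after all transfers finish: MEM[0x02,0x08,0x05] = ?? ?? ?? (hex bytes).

MEM[0x02,0x08,0x05] = 80 76 76

#0 dst[0x04+3] := {0x80,0x76,0xb8}
#1 dst[0x0e+7] := {0x80,0x76,0xb8,0x84,0x67,0x60,0x0e}
#2 dst[0x11+7] := {0xb7,0x80,0x76,0xb8,0x80,0x76,0xb8}
#3 dst[0x09+4] := {0x0e,0x80,0x76,0xb8}
#4 dst[0x03+2] := {0x76,0xb8}
#5 dst[0x02+2] := {0x80,0x76}
query mem[0x02]=0x80, mem[0x08]=0x76, mem[0x05]=0x76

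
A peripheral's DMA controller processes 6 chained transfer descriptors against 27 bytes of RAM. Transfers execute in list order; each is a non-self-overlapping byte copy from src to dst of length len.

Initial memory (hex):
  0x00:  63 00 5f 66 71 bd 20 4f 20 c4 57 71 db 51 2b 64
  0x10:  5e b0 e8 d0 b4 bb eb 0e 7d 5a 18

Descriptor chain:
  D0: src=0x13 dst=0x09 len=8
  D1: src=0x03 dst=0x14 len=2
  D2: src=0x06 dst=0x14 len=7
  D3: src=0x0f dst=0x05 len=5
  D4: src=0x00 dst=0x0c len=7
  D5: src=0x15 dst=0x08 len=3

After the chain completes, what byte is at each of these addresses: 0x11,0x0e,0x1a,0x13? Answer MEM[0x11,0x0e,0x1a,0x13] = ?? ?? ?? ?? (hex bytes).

[0] 0x13->0x09 len=8 : d0 b4 bb eb 0e 7d 5a 18
[1] 0x03->0x14 len=2 : 66 71
[2] 0x06->0x14 len=7 : 20 4f 20 d0 b4 bb eb
[3] 0x0f->0x05 len=5 : 5a 18 b0 e8 d0
[4] 0x00->0x0c len=7 : 63 00 5f 66 71 5a 18
[5] 0x15->0x08 len=3 : 4f 20 d0
query mem[0x11]=0x5a, mem[0x0e]=0x5f, mem[0x1a]=0xeb, mem[0x13]=0xd0

MEM[0x11,0x0e,0x1a,0x13] = 5a 5f eb d0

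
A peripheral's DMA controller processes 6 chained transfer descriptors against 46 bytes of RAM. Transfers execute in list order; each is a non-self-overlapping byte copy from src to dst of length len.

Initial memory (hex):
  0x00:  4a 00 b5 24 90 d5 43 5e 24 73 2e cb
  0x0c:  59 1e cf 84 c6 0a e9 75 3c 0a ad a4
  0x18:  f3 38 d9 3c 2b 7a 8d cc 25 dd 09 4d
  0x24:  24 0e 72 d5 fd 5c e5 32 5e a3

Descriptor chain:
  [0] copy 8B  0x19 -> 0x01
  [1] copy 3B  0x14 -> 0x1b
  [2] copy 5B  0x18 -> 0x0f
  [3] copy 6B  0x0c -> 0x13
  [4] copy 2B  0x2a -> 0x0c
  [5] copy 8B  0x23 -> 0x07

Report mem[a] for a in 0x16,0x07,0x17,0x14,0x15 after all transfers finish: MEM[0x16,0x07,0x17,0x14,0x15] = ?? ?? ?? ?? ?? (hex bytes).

MEM[0x16,0x07,0x17,0x14,0x15] = f3 4d 38 1e cf

#0 dst[0x01+8] := {0x38,0xd9,0x3c,0x2b,0x7a,0x8d,0xcc,0x25}
#1 dst[0x1b+3] := {0x3c,0x0a,0xad}
#2 dst[0x0f+5] := {0xf3,0x38,0xd9,0x3c,0x0a}
#3 dst[0x13+6] := {0x59,0x1e,0xcf,0xf3,0x38,0xd9}
#4 dst[0x0c+2] := {0xe5,0x32}
#5 dst[0x07+8] := {0x4d,0x24,0x0e,0x72,0xd5,0xfd,0x5c,0xe5}
query mem[0x16]=0xf3, mem[0x07]=0x4d, mem[0x17]=0x38, mem[0x14]=0x1e, mem[0x15]=0xcf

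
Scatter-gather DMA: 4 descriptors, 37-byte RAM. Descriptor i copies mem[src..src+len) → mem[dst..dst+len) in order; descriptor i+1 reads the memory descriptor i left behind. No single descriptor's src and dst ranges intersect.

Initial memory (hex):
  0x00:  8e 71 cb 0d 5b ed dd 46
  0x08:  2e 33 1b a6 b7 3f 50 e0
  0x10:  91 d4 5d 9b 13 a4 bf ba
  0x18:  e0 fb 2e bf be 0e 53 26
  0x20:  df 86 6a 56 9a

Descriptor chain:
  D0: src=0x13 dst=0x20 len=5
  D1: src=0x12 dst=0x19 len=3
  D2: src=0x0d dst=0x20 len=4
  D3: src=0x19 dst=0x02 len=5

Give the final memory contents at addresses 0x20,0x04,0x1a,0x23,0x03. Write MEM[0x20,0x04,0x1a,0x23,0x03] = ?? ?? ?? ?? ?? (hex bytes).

MEM[0x20,0x04,0x1a,0x23,0x03] = 3f 13 9b 91 9b

[0] 0x13->0x20 len=5 : 9b 13 a4 bf ba
[1] 0x12->0x19 len=3 : 5d 9b 13
[2] 0x0d->0x20 len=4 : 3f 50 e0 91
[3] 0x19->0x02 len=5 : 5d 9b 13 be 0e
query mem[0x20]=0x3f, mem[0x04]=0x13, mem[0x1a]=0x9b, mem[0x23]=0x91, mem[0x03]=0x9b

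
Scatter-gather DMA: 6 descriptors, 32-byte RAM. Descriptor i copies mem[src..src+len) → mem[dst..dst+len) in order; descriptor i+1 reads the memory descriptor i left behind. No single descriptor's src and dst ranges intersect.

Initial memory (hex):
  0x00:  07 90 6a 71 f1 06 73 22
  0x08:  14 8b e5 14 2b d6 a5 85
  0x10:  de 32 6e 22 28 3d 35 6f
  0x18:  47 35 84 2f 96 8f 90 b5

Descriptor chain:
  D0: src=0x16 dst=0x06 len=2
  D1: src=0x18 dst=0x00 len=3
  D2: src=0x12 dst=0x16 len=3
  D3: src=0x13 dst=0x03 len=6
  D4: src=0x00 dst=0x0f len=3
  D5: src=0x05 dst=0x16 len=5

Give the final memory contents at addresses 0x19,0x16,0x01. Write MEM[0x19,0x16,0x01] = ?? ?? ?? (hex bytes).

MEM[0x19,0x16,0x01] = 28 3d 35

[0] 0x16->0x06 len=2 : 35 6f
[1] 0x18->0x00 len=3 : 47 35 84
[2] 0x12->0x16 len=3 : 6e 22 28
[3] 0x13->0x03 len=6 : 22 28 3d 6e 22 28
[4] 0x00->0x0f len=3 : 47 35 84
[5] 0x05->0x16 len=5 : 3d 6e 22 28 8b
query mem[0x19]=0x28, mem[0x16]=0x3d, mem[0x01]=0x35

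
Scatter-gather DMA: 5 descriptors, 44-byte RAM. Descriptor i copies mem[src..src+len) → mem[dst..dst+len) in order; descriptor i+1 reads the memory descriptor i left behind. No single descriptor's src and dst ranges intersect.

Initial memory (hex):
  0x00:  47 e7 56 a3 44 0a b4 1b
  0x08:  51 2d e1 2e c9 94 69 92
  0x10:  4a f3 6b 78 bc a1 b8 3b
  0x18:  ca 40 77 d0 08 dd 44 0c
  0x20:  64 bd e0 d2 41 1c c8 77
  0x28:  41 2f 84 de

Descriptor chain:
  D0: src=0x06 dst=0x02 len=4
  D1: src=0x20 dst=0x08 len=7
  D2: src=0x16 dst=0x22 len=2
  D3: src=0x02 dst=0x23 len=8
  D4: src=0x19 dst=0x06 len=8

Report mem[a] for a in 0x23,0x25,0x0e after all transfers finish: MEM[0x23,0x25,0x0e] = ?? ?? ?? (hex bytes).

MEM[0x23,0x25,0x0e] = b4 51 c8

D0: mem[0x02..0x05] <- [b4 1b 51 2d]
D1: mem[0x08..0x0e] <- [64 bd e0 d2 41 1c c8]
D2: mem[0x22..0x23] <- [b8 3b]
D3: mem[0x23..0x2a] <- [b4 1b 51 2d b4 1b 64 bd]
D4: mem[0x06..0x0d] <- [40 77 d0 08 dd 44 0c 64]
query mem[0x23]=0xb4, mem[0x25]=0x51, mem[0x0e]=0xc8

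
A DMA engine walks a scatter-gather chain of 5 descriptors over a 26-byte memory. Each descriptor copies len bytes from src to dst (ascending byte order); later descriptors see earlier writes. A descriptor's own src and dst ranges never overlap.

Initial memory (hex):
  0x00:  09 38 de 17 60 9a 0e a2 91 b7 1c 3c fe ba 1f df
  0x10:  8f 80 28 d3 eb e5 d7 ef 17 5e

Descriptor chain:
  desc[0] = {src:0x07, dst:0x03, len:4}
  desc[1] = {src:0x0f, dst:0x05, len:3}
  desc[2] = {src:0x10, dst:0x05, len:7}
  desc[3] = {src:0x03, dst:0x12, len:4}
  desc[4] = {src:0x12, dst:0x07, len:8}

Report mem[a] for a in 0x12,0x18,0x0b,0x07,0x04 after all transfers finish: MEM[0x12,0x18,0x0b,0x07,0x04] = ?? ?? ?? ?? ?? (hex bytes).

D0: mem[0x03..0x06] <- [a2 91 b7 1c]
D1: mem[0x05..0x07] <- [df 8f 80]
D2: mem[0x05..0x0b] <- [8f 80 28 d3 eb e5 d7]
D3: mem[0x12..0x15] <- [a2 91 8f 80]
D4: mem[0x07..0x0e] <- [a2 91 8f 80 d7 ef 17 5e]
query mem[0x12]=0xa2, mem[0x18]=0x17, mem[0x0b]=0xd7, mem[0x07]=0xa2, mem[0x04]=0x91

MEM[0x12,0x18,0x0b,0x07,0x04] = a2 17 d7 a2 91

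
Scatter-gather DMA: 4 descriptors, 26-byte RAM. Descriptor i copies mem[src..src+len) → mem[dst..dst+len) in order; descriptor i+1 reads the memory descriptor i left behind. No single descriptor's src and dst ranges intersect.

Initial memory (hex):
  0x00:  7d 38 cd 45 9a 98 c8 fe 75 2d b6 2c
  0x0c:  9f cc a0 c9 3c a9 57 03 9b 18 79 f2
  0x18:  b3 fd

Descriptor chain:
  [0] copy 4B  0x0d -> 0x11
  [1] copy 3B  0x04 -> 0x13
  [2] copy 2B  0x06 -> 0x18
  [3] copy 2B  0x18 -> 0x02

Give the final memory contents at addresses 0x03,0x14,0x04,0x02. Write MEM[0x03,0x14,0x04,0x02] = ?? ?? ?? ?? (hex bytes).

[0] 0x0d->0x11 len=4 : cc a0 c9 3c
[1] 0x04->0x13 len=3 : 9a 98 c8
[2] 0x06->0x18 len=2 : c8 fe
[3] 0x18->0x02 len=2 : c8 fe
query mem[0x03]=0xfe, mem[0x14]=0x98, mem[0x04]=0x9a, mem[0x02]=0xc8

MEM[0x03,0x14,0x04,0x02] = fe 98 9a c8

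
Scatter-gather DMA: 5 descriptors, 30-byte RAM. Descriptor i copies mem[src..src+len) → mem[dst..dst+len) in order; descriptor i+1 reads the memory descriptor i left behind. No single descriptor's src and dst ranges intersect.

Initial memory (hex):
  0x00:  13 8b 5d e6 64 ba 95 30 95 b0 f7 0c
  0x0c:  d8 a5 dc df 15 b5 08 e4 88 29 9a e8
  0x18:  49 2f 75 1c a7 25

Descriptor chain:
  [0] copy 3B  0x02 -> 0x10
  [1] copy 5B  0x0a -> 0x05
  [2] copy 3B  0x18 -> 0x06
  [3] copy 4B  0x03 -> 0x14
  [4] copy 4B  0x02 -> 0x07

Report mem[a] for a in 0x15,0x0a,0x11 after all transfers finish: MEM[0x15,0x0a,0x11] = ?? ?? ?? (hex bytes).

[0] 0x02->0x10 len=3 : 5d e6 64
[1] 0x0a->0x05 len=5 : f7 0c d8 a5 dc
[2] 0x18->0x06 len=3 : 49 2f 75
[3] 0x03->0x14 len=4 : e6 64 f7 49
[4] 0x02->0x07 len=4 : 5d e6 64 f7
query mem[0x15]=0x64, mem[0x0a]=0xf7, mem[0x11]=0xe6

MEM[0x15,0x0a,0x11] = 64 f7 e6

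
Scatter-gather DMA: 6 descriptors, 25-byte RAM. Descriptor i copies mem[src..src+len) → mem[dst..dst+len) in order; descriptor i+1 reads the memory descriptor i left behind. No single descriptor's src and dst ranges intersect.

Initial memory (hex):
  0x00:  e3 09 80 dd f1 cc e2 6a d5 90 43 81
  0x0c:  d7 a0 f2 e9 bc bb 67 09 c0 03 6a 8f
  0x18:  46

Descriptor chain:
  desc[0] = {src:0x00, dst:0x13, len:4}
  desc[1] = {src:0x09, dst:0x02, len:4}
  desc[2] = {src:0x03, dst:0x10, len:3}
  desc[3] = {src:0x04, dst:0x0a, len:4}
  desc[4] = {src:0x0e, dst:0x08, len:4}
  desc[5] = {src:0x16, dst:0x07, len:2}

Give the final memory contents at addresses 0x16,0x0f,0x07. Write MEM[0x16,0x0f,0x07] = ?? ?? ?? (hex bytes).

  after D0: wrote 4B at 0x13 = e30980dd
  after D1: wrote 4B at 0x02 = 904381d7
  after D2: wrote 3B at 0x10 = 4381d7
  after D3: wrote 4B at 0x0a = 81d7e26a
  after D4: wrote 4B at 0x08 = f2e94381
  after D5: wrote 2B at 0x07 = dd8f
query mem[0x16]=0xdd, mem[0x0f]=0xe9, mem[0x07]=0xdd

MEM[0x16,0x0f,0x07] = dd e9 dd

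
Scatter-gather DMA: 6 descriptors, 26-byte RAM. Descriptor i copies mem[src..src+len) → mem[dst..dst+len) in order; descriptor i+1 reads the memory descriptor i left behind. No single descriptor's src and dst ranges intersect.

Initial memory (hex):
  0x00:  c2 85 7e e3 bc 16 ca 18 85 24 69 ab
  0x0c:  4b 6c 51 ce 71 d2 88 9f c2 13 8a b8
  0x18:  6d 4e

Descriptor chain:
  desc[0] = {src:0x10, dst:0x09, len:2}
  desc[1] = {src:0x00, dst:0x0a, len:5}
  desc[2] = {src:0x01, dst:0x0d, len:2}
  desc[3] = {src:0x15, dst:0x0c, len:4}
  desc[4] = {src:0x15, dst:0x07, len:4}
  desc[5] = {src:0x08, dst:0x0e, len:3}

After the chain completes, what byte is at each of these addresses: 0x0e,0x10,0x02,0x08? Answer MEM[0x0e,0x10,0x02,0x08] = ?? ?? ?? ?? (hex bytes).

#0 dst[0x09+2] := {0x71,0xd2}
#1 dst[0x0a+5] := {0xc2,0x85,0x7e,0xe3,0xbc}
#2 dst[0x0d+2] := {0x85,0x7e}
#3 dst[0x0c+4] := {0x13,0x8a,0xb8,0x6d}
#4 dst[0x07+4] := {0x13,0x8a,0xb8,0x6d}
#5 dst[0x0e+3] := {0x8a,0xb8,0x6d}
query mem[0x0e]=0x8a, mem[0x10]=0x6d, mem[0x02]=0x7e, mem[0x08]=0x8a

MEM[0x0e,0x10,0x02,0x08] = 8a 6d 7e 8a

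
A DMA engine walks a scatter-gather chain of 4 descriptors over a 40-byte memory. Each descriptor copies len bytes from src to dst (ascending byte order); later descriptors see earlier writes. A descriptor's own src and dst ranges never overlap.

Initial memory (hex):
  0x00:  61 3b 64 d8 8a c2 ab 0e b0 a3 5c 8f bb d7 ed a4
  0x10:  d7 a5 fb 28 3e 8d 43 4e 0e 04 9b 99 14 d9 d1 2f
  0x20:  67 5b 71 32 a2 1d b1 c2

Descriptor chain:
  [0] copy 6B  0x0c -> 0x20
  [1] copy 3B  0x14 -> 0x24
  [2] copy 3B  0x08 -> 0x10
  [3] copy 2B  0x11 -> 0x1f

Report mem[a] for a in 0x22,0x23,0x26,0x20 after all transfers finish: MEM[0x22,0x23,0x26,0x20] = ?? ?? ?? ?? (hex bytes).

MEM[0x22,0x23,0x26,0x20] = ed a4 43 5c

D0: mem[0x20..0x25] <- [bb d7 ed a4 d7 a5]
D1: mem[0x24..0x26] <- [3e 8d 43]
D2: mem[0x10..0x12] <- [b0 a3 5c]
D3: mem[0x1f..0x20] <- [a3 5c]
query mem[0x22]=0xed, mem[0x23]=0xa4, mem[0x26]=0x43, mem[0x20]=0x5c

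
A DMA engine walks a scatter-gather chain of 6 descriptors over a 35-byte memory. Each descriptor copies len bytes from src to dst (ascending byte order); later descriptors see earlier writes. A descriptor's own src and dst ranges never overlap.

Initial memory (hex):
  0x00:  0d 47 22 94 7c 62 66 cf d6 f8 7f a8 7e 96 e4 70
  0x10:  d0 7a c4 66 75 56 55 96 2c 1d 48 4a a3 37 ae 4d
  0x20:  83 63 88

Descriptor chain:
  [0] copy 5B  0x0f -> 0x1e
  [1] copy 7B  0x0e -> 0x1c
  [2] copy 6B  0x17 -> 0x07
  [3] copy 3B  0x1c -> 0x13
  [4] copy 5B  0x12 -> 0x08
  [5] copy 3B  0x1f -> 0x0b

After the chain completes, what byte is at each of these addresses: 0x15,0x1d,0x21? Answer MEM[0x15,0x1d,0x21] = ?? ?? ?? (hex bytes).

D0: mem[0x1e..0x22] <- [70 d0 7a c4 66]
D1: mem[0x1c..0x22] <- [e4 70 d0 7a c4 66 75]
D2: mem[0x07..0x0c] <- [96 2c 1d 48 4a e4]
D3: mem[0x13..0x15] <- [e4 70 d0]
D4: mem[0x08..0x0c] <- [c4 e4 70 d0 55]
D5: mem[0x0b..0x0d] <- [7a c4 66]
query mem[0x15]=0xd0, mem[0x1d]=0x70, mem[0x21]=0x66

MEM[0x15,0x1d,0x21] = d0 70 66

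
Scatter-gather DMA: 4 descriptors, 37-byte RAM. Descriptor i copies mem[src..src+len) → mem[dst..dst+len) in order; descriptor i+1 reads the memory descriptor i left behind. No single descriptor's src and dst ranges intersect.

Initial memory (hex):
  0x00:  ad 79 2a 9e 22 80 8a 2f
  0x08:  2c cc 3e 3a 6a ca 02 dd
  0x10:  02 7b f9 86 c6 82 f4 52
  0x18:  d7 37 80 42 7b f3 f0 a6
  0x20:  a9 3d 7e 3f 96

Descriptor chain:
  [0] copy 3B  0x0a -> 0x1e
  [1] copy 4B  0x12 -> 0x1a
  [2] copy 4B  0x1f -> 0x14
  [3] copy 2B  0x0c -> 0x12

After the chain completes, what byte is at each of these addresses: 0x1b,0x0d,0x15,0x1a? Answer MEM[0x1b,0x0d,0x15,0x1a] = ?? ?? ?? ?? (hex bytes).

MEM[0x1b,0x0d,0x15,0x1a] = 86 ca 6a f9

#0 dst[0x1e+3] := {0x3e,0x3a,0x6a}
#1 dst[0x1a+4] := {0xf9,0x86,0xc6,0x82}
#2 dst[0x14+4] := {0x3a,0x6a,0x3d,0x7e}
#3 dst[0x12+2] := {0x6a,0xca}
query mem[0x1b]=0x86, mem[0x0d]=0xca, mem[0x15]=0x6a, mem[0x1a]=0xf9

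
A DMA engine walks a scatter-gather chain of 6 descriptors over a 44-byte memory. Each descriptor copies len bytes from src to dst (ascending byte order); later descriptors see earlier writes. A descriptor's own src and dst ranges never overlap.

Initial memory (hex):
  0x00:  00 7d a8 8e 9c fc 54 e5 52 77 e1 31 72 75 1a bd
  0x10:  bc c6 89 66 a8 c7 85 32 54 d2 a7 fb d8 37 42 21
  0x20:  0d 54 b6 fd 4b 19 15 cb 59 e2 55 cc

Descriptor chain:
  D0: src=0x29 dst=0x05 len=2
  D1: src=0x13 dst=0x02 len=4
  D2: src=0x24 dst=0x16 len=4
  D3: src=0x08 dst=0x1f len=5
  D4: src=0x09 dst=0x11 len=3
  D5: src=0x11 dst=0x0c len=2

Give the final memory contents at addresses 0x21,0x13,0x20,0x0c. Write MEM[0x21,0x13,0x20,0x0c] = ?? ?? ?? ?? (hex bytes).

MEM[0x21,0x13,0x20,0x0c] = e1 31 77 77

#0 dst[0x05+2] := {0xe2,0x55}
#1 dst[0x02+4] := {0x66,0xa8,0xc7,0x85}
#2 dst[0x16+4] := {0x4b,0x19,0x15,0xcb}
#3 dst[0x1f+5] := {0x52,0x77,0xe1,0x31,0x72}
#4 dst[0x11+3] := {0x77,0xe1,0x31}
#5 dst[0x0c+2] := {0x77,0xe1}
query mem[0x21]=0xe1, mem[0x13]=0x31, mem[0x20]=0x77, mem[0x0c]=0x77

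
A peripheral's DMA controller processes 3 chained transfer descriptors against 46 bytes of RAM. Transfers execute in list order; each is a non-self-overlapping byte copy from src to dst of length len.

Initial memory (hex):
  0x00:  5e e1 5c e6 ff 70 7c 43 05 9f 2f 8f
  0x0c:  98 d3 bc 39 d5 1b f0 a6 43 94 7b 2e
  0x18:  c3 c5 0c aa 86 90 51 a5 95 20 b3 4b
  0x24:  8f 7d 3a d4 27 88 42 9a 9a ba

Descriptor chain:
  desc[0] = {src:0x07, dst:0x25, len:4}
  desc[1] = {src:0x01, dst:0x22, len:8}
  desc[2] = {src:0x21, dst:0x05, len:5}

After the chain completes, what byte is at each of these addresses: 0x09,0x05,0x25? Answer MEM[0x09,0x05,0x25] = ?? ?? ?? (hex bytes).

[0] 0x07->0x25 len=4 : 43 05 9f 2f
[1] 0x01->0x22 len=8 : e1 5c e6 ff 70 7c 43 05
[2] 0x21->0x05 len=5 : 20 e1 5c e6 ff
query mem[0x09]=0xff, mem[0x05]=0x20, mem[0x25]=0xff

MEM[0x09,0x05,0x25] = ff 20 ff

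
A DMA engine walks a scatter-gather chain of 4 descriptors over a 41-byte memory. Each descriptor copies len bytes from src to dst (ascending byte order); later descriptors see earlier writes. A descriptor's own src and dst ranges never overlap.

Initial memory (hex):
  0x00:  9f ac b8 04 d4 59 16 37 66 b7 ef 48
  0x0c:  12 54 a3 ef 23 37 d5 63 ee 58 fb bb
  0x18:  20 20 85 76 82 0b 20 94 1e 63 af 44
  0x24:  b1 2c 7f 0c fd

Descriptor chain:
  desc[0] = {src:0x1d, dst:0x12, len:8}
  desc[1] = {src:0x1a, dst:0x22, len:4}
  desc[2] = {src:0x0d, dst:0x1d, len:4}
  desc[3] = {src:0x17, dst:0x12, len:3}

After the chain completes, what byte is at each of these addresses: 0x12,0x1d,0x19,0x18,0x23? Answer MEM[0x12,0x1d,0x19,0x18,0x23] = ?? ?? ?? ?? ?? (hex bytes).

MEM[0x12,0x1d,0x19,0x18,0x23] = af 54 b1 44 76

#0 dst[0x12+8] := {0x0b,0x20,0x94,0x1e,0x63,0xaf,0x44,0xb1}
#1 dst[0x22+4] := {0x85,0x76,0x82,0x0b}
#2 dst[0x1d+4] := {0x54,0xa3,0xef,0x23}
#3 dst[0x12+3] := {0xaf,0x44,0xb1}
query mem[0x12]=0xaf, mem[0x1d]=0x54, mem[0x19]=0xb1, mem[0x18]=0x44, mem[0x23]=0x76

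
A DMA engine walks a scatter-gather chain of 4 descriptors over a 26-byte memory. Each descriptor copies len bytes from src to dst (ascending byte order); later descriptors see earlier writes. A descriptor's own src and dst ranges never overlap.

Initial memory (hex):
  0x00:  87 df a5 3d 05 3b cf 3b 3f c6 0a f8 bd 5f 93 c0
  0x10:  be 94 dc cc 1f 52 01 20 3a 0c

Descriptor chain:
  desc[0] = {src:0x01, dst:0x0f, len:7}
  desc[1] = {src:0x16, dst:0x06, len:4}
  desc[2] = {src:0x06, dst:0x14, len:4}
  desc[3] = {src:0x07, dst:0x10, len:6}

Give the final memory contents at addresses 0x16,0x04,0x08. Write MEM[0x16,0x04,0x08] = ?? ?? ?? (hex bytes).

[0] 0x01->0x0f len=7 : df a5 3d 05 3b cf 3b
[1] 0x16->0x06 len=4 : 01 20 3a 0c
[2] 0x06->0x14 len=4 : 01 20 3a 0c
[3] 0x07->0x10 len=6 : 20 3a 0c 0a f8 bd
query mem[0x16]=0x3a, mem[0x04]=0x05, mem[0x08]=0x3a

MEM[0x16,0x04,0x08] = 3a 05 3a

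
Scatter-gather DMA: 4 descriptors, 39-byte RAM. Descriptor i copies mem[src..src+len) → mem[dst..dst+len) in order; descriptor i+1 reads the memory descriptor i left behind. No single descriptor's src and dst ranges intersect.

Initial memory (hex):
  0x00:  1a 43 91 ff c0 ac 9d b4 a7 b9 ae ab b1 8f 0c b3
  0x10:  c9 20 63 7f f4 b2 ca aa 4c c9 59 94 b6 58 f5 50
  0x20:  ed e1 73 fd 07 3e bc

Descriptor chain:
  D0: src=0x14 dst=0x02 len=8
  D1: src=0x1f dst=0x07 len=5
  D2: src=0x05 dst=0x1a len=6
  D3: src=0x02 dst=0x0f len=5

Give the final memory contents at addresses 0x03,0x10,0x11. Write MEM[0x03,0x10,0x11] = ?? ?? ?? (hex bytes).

MEM[0x03,0x10,0x11] = b2 b2 ca

#0 dst[0x02+8] := {0xf4,0xb2,0xca,0xaa,0x4c,0xc9,0x59,0x94}
#1 dst[0x07+5] := {0x50,0xed,0xe1,0x73,0xfd}
#2 dst[0x1a+6] := {0xaa,0x4c,0x50,0xed,0xe1,0x73}
#3 dst[0x0f+5] := {0xf4,0xb2,0xca,0xaa,0x4c}
query mem[0x03]=0xb2, mem[0x10]=0xb2, mem[0x11]=0xca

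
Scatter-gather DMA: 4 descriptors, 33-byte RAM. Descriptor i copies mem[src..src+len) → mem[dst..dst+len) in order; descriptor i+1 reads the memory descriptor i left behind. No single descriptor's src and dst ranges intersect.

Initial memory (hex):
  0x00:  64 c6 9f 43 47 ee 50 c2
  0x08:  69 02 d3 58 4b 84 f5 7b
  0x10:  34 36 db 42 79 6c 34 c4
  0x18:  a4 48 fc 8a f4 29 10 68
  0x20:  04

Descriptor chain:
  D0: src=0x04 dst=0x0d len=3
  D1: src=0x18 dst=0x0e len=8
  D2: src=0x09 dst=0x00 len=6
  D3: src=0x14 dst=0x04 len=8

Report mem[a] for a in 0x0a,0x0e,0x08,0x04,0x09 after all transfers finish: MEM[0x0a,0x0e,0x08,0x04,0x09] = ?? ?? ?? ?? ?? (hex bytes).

#0 dst[0x0d+3] := {0x47,0xee,0x50}
#1 dst[0x0e+8] := {0xa4,0x48,0xfc,0x8a,0xf4,0x29,0x10,0x68}
#2 dst[0x00+6] := {0x02,0xd3,0x58,0x4b,0x47,0xa4}
#3 dst[0x04+8] := {0x10,0x68,0x34,0xc4,0xa4,0x48,0xfc,0x8a}
query mem[0x0a]=0xfc, mem[0x0e]=0xa4, mem[0x08]=0xa4, mem[0x04]=0x10, mem[0x09]=0x48

MEM[0x0a,0x0e,0x08,0x04,0x09] = fc a4 a4 10 48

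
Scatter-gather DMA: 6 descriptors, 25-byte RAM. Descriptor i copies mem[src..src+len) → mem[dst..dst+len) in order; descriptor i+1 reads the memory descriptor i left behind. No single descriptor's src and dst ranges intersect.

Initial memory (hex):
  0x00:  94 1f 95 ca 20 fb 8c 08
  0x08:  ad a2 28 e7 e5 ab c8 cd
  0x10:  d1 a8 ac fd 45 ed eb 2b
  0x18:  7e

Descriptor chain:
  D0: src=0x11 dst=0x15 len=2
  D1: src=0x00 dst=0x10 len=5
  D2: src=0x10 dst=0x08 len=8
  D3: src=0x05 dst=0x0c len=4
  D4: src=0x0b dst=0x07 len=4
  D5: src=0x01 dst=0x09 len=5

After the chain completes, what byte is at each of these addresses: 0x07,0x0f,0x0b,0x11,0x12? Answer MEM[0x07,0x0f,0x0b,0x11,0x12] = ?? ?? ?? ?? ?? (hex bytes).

D0: mem[0x15..0x16] <- [a8 ac]
D1: mem[0x10..0x14] <- [94 1f 95 ca 20]
D2: mem[0x08..0x0f] <- [94 1f 95 ca 20 a8 ac 2b]
D3: mem[0x0c..0x0f] <- [fb 8c 08 94]
D4: mem[0x07..0x0a] <- [ca fb 8c 08]
D5: mem[0x09..0x0d] <- [1f 95 ca 20 fb]
query mem[0x07]=0xca, mem[0x0f]=0x94, mem[0x0b]=0xca, mem[0x11]=0x1f, mem[0x12]=0x95

MEM[0x07,0x0f,0x0b,0x11,0x12] = ca 94 ca 1f 95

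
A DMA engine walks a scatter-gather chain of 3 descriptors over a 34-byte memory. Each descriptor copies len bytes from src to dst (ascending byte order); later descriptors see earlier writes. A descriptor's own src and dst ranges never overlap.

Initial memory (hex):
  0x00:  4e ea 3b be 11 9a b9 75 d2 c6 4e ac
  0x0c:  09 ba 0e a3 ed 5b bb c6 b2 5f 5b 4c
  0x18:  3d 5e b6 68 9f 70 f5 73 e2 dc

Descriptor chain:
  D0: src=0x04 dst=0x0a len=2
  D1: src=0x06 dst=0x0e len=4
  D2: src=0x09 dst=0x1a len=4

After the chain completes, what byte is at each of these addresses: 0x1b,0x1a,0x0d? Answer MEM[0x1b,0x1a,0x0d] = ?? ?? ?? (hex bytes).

MEM[0x1b,0x1a,0x0d] = 11 c6 ba

[0] 0x04->0x0a len=2 : 11 9a
[1] 0x06->0x0e len=4 : b9 75 d2 c6
[2] 0x09->0x1a len=4 : c6 11 9a 09
query mem[0x1b]=0x11, mem[0x1a]=0xc6, mem[0x0d]=0xba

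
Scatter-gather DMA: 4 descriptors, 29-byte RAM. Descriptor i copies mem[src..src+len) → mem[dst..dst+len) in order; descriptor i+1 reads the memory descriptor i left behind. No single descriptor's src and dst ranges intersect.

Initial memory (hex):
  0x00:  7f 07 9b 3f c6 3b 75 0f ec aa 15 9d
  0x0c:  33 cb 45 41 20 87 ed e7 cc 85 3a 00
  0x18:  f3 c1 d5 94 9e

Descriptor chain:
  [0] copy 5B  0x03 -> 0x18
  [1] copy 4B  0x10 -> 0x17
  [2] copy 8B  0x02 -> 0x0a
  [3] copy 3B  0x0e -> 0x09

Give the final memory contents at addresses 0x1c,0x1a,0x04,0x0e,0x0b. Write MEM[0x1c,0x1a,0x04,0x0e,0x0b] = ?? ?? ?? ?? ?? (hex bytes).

#0 dst[0x18+5] := {0x3f,0xc6,0x3b,0x75,0x0f}
#1 dst[0x17+4] := {0x20,0x87,0xed,0xe7}
#2 dst[0x0a+8] := {0x9b,0x3f,0xc6,0x3b,0x75,0x0f,0xec,0xaa}
#3 dst[0x09+3] := {0x75,0x0f,0xec}
query mem[0x1c]=0x0f, mem[0x1a]=0xe7, mem[0x04]=0xc6, mem[0x0e]=0x75, mem[0x0b]=0xec

MEM[0x1c,0x1a,0x04,0x0e,0x0b] = 0f e7 c6 75 ec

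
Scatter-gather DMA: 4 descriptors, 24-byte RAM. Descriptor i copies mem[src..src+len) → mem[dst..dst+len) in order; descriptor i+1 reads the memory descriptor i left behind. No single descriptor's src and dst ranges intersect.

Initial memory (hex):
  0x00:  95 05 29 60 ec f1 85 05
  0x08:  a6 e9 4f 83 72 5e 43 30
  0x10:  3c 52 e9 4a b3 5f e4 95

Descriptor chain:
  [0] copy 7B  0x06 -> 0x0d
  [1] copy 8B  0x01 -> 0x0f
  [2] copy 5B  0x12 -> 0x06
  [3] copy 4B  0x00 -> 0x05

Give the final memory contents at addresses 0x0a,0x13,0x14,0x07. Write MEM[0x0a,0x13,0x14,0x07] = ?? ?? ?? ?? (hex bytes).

D0: mem[0x0d..0x13] <- [85 05 a6 e9 4f 83 72]
D1: mem[0x0f..0x16] <- [05 29 60 ec f1 85 05 a6]
D2: mem[0x06..0x0a] <- [ec f1 85 05 a6]
D3: mem[0x05..0x08] <- [95 05 29 60]
query mem[0x0a]=0xa6, mem[0x13]=0xf1, mem[0x14]=0x85, mem[0x07]=0x29

MEM[0x0a,0x13,0x14,0x07] = a6 f1 85 29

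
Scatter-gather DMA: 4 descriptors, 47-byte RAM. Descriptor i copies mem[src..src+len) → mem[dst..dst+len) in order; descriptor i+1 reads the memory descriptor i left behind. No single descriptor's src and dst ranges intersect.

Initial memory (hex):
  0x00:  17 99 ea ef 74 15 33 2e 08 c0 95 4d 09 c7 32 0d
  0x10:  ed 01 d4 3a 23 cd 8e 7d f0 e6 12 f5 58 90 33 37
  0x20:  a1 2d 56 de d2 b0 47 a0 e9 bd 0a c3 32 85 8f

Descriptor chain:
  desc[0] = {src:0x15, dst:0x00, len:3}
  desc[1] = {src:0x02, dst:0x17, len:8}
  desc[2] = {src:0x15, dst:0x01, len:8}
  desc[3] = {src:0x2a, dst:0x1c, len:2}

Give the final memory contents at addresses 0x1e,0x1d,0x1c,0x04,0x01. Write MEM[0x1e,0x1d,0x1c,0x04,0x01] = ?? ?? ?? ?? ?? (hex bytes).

D0: mem[0x00..0x02] <- [cd 8e 7d]
D1: mem[0x17..0x1e] <- [7d ef 74 15 33 2e 08 c0]
D2: mem[0x01..0x08] <- [cd 8e 7d ef 74 15 33 2e]
D3: mem[0x1c..0x1d] <- [0a c3]
query mem[0x1e]=0xc0, mem[0x1d]=0xc3, mem[0x1c]=0x0a, mem[0x04]=0xef, mem[0x01]=0xcd

MEM[0x1e,0x1d,0x1c,0x04,0x01] = c0 c3 0a ef cd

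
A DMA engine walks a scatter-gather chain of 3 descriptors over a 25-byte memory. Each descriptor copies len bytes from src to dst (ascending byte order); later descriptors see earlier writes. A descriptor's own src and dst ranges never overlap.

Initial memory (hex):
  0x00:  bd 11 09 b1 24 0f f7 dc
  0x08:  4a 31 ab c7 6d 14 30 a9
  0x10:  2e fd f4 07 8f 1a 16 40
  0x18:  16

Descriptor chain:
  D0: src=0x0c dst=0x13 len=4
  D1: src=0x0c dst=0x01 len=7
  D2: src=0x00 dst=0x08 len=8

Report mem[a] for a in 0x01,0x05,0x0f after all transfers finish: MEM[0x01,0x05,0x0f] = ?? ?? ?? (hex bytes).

MEM[0x01,0x05,0x0f] = 6d 2e f4

  after D0: wrote 4B at 0x13 = 6d1430a9
  after D1: wrote 7B at 0x01 = 6d1430a92efdf4
  after D2: wrote 8B at 0x08 = bd6d1430a92efdf4
query mem[0x01]=0x6d, mem[0x05]=0x2e, mem[0x0f]=0xf4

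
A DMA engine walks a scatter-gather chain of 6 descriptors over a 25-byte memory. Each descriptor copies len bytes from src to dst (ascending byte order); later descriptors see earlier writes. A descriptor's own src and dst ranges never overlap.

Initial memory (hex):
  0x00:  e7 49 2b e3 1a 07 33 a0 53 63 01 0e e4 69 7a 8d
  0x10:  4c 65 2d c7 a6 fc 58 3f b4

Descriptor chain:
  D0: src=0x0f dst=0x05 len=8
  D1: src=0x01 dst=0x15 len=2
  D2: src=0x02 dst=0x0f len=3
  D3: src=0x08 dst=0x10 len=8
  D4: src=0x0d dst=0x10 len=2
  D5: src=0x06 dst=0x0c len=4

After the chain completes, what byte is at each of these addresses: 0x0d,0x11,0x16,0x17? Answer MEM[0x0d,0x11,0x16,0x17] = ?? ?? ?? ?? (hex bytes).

MEM[0x0d,0x11,0x16,0x17] = 65 7a 7a 2b

  after D0: wrote 8B at 0x05 = 8d4c652dc7a6fc58
  after D1: wrote 2B at 0x15 = 492b
  after D2: wrote 3B at 0x0f = 2be31a
  after D3: wrote 8B at 0x10 = 2dc7a6fc58697a2b
  after D4: wrote 2B at 0x10 = 697a
  after D5: wrote 4B at 0x0c = 4c652dc7
query mem[0x0d]=0x65, mem[0x11]=0x7a, mem[0x16]=0x7a, mem[0x17]=0x2b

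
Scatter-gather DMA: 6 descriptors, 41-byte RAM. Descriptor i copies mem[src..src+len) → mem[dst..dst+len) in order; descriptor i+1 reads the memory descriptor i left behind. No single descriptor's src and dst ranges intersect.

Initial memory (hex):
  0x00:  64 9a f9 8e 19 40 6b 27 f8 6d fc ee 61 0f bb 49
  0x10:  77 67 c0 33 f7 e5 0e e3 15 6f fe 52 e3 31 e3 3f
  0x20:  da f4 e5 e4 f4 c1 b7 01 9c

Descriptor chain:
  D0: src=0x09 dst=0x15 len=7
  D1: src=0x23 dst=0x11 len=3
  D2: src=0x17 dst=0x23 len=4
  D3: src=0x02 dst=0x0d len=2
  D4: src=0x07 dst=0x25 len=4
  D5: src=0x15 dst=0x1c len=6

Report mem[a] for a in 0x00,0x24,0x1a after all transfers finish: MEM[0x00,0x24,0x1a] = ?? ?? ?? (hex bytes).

#0 dst[0x15+7] := {0x6d,0xfc,0xee,0x61,0x0f,0xbb,0x49}
#1 dst[0x11+3] := {0xe4,0xf4,0xc1}
#2 dst[0x23+4] := {0xee,0x61,0x0f,0xbb}
#3 dst[0x0d+2] := {0xf9,0x8e}
#4 dst[0x25+4] := {0x27,0xf8,0x6d,0xfc}
#5 dst[0x1c+6] := {0x6d,0xfc,0xee,0x61,0x0f,0xbb}
query mem[0x00]=0x64, mem[0x24]=0x61, mem[0x1a]=0xbb

MEM[0x00,0x24,0x1a] = 64 61 bb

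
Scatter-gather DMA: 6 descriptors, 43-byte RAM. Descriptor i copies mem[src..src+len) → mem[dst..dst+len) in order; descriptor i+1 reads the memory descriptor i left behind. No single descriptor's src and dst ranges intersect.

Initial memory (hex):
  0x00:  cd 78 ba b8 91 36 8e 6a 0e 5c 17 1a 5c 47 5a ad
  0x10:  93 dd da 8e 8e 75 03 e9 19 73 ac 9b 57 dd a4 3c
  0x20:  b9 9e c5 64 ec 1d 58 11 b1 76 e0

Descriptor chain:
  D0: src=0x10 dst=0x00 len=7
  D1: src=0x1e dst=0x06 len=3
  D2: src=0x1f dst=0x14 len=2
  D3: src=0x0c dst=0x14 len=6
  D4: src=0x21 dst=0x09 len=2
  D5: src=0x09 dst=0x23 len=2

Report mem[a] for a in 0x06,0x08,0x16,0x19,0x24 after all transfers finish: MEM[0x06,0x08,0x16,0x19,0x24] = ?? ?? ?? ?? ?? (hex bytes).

MEM[0x06,0x08,0x16,0x19,0x24] = a4 b9 5a dd c5

  after D0: wrote 7B at 0x00 = 93ddda8e8e7503
  after D1: wrote 3B at 0x06 = a43cb9
  after D2: wrote 2B at 0x14 = 3cb9
  after D3: wrote 6B at 0x14 = 5c475aad93dd
  after D4: wrote 2B at 0x09 = 9ec5
  after D5: wrote 2B at 0x23 = 9ec5
query mem[0x06]=0xa4, mem[0x08]=0xb9, mem[0x16]=0x5a, mem[0x19]=0xdd, mem[0x24]=0xc5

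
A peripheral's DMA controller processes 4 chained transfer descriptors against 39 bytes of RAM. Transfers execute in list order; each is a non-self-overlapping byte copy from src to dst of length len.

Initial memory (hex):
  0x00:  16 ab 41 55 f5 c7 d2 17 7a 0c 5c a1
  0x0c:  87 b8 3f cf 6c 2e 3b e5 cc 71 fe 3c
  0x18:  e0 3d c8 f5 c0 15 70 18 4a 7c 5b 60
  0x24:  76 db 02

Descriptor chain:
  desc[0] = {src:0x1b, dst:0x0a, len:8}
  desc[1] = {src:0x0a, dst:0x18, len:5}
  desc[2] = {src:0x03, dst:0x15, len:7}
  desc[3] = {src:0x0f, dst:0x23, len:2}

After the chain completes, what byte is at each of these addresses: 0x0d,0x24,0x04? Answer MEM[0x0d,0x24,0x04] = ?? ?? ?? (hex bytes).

MEM[0x0d,0x24,0x04] = 70 7c f5

  after D0: wrote 8B at 0x0a = f5c01570184a7c5b
  after D1: wrote 5B at 0x18 = f5c0157018
  after D2: wrote 7B at 0x15 = 55f5c7d2177a0c
  after D3: wrote 2B at 0x23 = 4a7c
query mem[0x0d]=0x70, mem[0x24]=0x7c, mem[0x04]=0xf5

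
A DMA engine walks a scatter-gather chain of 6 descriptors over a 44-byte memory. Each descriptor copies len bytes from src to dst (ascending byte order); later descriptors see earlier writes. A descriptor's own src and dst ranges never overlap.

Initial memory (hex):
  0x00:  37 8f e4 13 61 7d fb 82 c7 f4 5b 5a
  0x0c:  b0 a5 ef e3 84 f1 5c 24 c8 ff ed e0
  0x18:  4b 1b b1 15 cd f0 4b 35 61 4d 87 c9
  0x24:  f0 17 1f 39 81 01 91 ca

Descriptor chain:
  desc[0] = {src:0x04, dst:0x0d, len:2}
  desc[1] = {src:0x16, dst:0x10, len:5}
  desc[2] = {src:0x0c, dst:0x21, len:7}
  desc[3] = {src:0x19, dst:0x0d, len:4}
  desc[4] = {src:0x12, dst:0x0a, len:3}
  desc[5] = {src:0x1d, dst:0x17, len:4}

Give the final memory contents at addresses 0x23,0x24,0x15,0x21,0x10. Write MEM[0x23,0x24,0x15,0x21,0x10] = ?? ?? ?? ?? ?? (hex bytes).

#0 dst[0x0d+2] := {0x61,0x7d}
#1 dst[0x10+5] := {0xed,0xe0,0x4b,0x1b,0xb1}
#2 dst[0x21+7] := {0xb0,0x61,0x7d,0xe3,0xed,0xe0,0x4b}
#3 dst[0x0d+4] := {0x1b,0xb1,0x15,0xcd}
#4 dst[0x0a+3] := {0x4b,0x1b,0xb1}
#5 dst[0x17+4] := {0xf0,0x4b,0x35,0x61}
query mem[0x23]=0x7d, mem[0x24]=0xe3, mem[0x15]=0xff, mem[0x21]=0xb0, mem[0x10]=0xcd

MEM[0x23,0x24,0x15,0x21,0x10] = 7d e3 ff b0 cd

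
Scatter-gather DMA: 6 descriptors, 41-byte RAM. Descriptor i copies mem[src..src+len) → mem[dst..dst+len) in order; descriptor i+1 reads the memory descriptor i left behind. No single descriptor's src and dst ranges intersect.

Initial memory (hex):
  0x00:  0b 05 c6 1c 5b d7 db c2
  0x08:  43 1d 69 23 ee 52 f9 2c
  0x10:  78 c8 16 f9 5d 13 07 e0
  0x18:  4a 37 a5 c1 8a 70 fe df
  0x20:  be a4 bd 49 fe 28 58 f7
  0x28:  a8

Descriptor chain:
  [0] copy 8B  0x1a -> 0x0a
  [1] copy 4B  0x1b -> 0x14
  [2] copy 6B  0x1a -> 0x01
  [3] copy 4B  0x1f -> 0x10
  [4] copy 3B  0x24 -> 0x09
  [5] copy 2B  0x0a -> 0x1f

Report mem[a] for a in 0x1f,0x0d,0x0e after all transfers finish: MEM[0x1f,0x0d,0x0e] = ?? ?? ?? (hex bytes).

  after D0: wrote 8B at 0x0a = a5c18a70fedfbea4
  after D1: wrote 4B at 0x14 = c18a70fe
  after D2: wrote 6B at 0x01 = a5c18a70fedf
  after D3: wrote 4B at 0x10 = dfbea4bd
  after D4: wrote 3B at 0x09 = fe2858
  after D5: wrote 2B at 0x1f = 2858
query mem[0x1f]=0x28, mem[0x0d]=0x70, mem[0x0e]=0xfe

MEM[0x1f,0x0d,0x0e] = 28 70 fe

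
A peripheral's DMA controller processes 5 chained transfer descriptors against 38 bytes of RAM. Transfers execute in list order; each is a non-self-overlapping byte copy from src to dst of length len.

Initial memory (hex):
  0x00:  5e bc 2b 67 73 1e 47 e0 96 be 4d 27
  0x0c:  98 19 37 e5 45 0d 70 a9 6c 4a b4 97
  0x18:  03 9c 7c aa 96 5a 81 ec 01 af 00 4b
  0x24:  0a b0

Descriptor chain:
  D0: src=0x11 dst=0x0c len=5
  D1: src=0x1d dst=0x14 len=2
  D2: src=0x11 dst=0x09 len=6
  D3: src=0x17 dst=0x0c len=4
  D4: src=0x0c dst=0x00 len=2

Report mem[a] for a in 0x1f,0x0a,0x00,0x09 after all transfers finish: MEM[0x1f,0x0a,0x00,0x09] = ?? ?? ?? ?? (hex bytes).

[0] 0x11->0x0c len=5 : 0d 70 a9 6c 4a
[1] 0x1d->0x14 len=2 : 5a 81
[2] 0x11->0x09 len=6 : 0d 70 a9 5a 81 b4
[3] 0x17->0x0c len=4 : 97 03 9c 7c
[4] 0x0c->0x00 len=2 : 97 03
query mem[0x1f]=0xec, mem[0x0a]=0x70, mem[0x00]=0x97, mem[0x09]=0x0d

MEM[0x1f,0x0a,0x00,0x09] = ec 70 97 0d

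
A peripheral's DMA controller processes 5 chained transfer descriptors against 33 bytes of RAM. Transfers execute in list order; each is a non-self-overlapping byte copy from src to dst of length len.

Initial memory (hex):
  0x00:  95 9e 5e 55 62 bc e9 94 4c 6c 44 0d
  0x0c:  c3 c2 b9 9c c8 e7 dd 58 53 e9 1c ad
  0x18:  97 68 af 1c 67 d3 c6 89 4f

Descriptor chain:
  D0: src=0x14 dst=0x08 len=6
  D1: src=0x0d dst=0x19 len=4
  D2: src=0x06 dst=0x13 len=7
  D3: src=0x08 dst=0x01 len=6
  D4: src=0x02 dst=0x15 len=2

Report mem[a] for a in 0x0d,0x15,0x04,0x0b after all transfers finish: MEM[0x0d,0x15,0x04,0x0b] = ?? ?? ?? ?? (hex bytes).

MEM[0x0d,0x15,0x04,0x0b] = 68 e9 ad ad

[0] 0x14->0x08 len=6 : 53 e9 1c ad 97 68
[1] 0x0d->0x19 len=4 : 68 b9 9c c8
[2] 0x06->0x13 len=7 : e9 94 53 e9 1c ad 97
[3] 0x08->0x01 len=6 : 53 e9 1c ad 97 68
[4] 0x02->0x15 len=2 : e9 1c
query mem[0x0d]=0x68, mem[0x15]=0xe9, mem[0x04]=0xad, mem[0x0b]=0xad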